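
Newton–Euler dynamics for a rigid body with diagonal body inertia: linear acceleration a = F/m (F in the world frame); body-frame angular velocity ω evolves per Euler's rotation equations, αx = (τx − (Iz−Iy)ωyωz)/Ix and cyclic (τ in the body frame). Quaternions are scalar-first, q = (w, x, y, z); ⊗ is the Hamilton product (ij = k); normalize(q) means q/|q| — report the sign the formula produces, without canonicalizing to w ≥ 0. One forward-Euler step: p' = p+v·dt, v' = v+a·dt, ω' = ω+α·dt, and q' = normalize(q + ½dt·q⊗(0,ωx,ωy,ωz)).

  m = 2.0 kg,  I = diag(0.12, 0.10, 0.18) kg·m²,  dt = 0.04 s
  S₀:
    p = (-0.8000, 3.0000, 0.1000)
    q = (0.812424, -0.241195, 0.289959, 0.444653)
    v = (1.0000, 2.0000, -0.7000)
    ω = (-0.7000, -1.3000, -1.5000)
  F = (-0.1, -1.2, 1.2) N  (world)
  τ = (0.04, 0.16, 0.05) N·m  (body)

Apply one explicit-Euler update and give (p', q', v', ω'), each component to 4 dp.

p' = (-0.7600, 3.0800, 0.0720)
q' = (0.8292, -0.2495, 0.2551, 0.4302)
v' = (0.9980, 1.9760, -0.6760)
ω' = (-0.7387, -1.2108, -1.4848)

a = F/m = (-0.0500, -0.6000, 0.6000)
p' = p + v·dt = (-0.7600, 3.0800, 0.0720)
v + (F/m)dt = (0.9980, 1.9760, -0.6760)
gyro term ω×Iω = (0.1560, -0.0630, -0.0182)
(τ − ω×Iω)/I = (-0.9667, 2.2300, 0.3789)
new body rate ω' = (-0.7387, -1.2108, -1.4848)
q⊗(0,ω) = (0.8750897, -0.4255864, -1.7292008, -0.7021112)
updated quaternion q' = (0.8292, -0.2495, 0.2551, 0.4302)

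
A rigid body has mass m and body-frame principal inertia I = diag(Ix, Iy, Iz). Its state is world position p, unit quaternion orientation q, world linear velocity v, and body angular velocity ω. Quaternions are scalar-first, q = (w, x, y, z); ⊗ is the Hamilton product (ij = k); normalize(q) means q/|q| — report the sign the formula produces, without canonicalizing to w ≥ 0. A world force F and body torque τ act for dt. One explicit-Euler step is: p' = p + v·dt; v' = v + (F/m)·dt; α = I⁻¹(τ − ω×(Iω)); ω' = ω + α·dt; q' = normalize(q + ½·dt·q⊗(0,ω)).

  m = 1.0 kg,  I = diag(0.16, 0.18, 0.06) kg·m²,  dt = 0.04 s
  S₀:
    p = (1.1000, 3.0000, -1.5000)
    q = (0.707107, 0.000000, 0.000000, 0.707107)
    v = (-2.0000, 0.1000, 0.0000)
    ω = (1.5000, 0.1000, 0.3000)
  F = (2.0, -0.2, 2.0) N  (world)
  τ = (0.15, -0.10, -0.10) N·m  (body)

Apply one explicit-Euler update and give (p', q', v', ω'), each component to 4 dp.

α = I⁻¹(τ − ω×Iω) = (0.9600, -0.8056, -1.7167)
new body rate ω' = (1.5384, 0.0678, 0.2313)
q⊗(0,ω) = (-0.2121321, 0.9899498, 1.1313712, 0.2121321)
q' = normalize(q + ½dt·q⊗(0,ω)) = (0.7025, 0.0198, 0.0226, 0.7110)
a = F/m = (2.0000, -0.2000, 2.0000)
p + v·dt = (1.0200, 3.0040, -1.5000)
v' = v + a·dt = (-1.9200, 0.0920, 0.0800)

p' = (1.0200, 3.0040, -1.5000)
q' = (0.7025, 0.0198, 0.0226, 0.7110)
v' = (-1.9200, 0.0920, 0.0800)
ω' = (1.5384, 0.0678, 0.2313)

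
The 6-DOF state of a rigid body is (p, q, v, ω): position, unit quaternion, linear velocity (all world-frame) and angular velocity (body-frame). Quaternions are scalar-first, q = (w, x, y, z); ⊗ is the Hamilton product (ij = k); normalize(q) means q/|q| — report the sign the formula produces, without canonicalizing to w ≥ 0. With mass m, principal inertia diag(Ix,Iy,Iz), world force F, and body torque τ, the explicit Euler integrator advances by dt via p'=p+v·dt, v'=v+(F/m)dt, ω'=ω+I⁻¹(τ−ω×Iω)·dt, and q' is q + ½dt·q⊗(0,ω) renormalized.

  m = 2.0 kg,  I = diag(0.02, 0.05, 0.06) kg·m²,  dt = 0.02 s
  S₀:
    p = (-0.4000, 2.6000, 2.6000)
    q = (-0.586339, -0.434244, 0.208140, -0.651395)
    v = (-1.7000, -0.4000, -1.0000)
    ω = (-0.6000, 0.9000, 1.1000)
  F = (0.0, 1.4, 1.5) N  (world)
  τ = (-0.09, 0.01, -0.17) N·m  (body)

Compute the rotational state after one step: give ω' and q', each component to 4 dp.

angular accel α = (-4.9950, -0.3280, -2.5633)
new body rate ω' = (-0.6999, 0.8934, 1.0487)
2q̇ = q⊗(0,ω) = (0.2686621, 1.1670129, 0.3408003, -0.9109085)
q' = normalize(q + ½dt·q⊗(0,ω)) = (-0.5836, -0.4225, 0.2115, -0.6604)

ω' = (-0.6999, 0.8934, 1.0487)
q' = (-0.5836, -0.4225, 0.2115, -0.6604)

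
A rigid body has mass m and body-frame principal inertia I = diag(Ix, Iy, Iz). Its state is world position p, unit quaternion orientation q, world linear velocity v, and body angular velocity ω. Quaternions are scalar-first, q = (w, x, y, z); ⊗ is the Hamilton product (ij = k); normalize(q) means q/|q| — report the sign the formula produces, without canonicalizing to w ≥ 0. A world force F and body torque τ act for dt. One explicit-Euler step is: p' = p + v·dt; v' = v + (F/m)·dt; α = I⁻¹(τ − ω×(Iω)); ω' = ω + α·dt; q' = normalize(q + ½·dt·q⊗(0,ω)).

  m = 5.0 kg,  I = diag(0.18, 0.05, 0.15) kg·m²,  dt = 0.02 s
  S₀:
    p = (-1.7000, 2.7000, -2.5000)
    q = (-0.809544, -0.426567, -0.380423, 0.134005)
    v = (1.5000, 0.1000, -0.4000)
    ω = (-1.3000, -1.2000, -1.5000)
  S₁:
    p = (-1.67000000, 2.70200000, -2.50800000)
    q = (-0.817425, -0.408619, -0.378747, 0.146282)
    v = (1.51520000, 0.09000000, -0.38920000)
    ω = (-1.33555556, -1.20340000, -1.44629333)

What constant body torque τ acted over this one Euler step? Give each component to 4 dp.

ω₁ − ω₀ = (-0.03555556, -0.00340000, 0.05370667)
ω₀×(Iω₀) = (0.1800, 0.0585, -0.2028)
τ = I·(Δω/dt) + ω₀×(Iω₀) = (-0.1400, 0.0500, 0.2000)

τ = (-0.1400, 0.0500, 0.2000)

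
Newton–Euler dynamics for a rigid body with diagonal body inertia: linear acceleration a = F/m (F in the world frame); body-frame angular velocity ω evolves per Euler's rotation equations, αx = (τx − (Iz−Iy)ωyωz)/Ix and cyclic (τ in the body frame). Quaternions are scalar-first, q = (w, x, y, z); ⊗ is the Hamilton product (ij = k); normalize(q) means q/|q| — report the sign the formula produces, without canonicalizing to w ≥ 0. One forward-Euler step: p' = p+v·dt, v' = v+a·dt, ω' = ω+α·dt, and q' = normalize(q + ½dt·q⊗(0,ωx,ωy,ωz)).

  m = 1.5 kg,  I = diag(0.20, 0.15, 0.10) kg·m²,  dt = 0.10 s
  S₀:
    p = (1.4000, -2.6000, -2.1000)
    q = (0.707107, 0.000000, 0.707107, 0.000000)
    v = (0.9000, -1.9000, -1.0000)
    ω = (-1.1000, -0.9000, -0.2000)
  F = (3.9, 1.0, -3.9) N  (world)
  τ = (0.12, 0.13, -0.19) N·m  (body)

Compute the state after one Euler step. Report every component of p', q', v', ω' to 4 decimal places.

p' = (1.4900, -2.7900, -2.2000)
q' = (0.7370, -0.0458, 0.6736, 0.0317)
v' = (1.1600, -1.8333, -1.2600)
ω' = (-1.0355, -0.8280, -0.3405)

(τ − ω×Iω)/I = (0.6450, 0.7200, -1.4050)
ω' = ω + α·dt = (-1.0355, -0.8280, -0.3405)
2q̇ = q⊗(0,ω) = (0.6363963, -0.9192391, -0.6363963, 0.6363963)
q' = normalize(q + ½dt·q⊗(0,ω)) = (0.7370, -0.0458, 0.6736, 0.0317)
a = (2.6000, 0.6667, -2.6000)
new position p' = (1.4900, -2.7900, -2.2000)
new velocity v' = (1.1600, -1.8333, -1.2600)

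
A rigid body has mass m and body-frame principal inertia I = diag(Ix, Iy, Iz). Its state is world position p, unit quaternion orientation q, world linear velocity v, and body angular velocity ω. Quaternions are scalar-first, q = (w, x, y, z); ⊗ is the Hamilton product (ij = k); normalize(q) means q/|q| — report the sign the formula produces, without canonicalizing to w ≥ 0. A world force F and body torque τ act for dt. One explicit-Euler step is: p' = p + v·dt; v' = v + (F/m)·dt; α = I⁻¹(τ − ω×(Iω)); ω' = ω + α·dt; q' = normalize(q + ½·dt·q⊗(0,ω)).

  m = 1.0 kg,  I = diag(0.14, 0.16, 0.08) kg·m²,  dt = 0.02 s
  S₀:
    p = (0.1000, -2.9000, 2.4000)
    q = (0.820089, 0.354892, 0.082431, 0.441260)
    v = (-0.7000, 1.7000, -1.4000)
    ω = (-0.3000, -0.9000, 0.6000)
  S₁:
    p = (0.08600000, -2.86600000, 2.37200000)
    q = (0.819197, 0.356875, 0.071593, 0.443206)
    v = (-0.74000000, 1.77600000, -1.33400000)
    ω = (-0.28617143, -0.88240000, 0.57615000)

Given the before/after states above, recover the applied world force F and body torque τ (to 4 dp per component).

v₁ − v₀ = (-0.04000000, 0.07600000, 0.06600000)
applied force F = (-2.0000, 3.8000, 3.3000)
rate change Δω = (0.01382857, 0.01760000, -0.02385000)
ω₀×(Iω₀) = (0.0432, -0.0108, 0.0054)
τ = I·(Δω/dt) + ω₀×(Iω₀) = (0.1400, 0.1300, -0.0900)

F = (-2.0000, 3.8000, 3.3000)
τ = (0.1400, 0.1300, -0.0900)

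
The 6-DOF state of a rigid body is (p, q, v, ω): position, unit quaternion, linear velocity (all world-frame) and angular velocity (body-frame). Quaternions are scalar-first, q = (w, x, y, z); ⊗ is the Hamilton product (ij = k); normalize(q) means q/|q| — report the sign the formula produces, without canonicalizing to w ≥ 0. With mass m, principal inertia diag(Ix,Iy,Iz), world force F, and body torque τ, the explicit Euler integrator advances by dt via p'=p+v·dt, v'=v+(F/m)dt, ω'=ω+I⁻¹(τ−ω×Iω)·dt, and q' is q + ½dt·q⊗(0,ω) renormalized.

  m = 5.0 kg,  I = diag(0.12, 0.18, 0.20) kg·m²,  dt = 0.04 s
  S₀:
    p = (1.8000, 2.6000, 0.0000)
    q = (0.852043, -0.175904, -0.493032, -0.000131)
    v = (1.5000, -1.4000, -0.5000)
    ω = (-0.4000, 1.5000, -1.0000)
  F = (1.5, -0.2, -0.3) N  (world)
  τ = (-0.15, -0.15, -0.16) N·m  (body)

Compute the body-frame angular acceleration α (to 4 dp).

α = (-1.0000, -0.6556, -0.6200)

ω×(Iω) gyroscopic = (-0.0300, -0.0320, -0.0360)
angular accel α = (-1.0000, -0.6556, -0.6200)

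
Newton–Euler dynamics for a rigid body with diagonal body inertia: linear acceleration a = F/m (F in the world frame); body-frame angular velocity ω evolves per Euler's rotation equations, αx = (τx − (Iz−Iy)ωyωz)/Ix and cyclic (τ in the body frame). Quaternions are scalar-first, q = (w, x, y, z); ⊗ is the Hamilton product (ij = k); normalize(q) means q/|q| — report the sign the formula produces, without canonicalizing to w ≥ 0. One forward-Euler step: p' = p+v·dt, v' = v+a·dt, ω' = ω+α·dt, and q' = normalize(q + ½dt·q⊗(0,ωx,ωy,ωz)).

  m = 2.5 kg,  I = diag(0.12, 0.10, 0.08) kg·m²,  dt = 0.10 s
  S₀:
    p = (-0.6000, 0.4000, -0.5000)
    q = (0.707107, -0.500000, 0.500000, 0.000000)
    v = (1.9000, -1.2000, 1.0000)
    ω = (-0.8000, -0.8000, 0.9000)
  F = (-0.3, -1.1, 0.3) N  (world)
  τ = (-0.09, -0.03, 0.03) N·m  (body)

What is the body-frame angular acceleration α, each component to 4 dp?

α = (-0.8700, -0.0120, 0.5350)

ω×(Iω) gyroscopic = (0.0144, -0.0288, -0.0128)
α = I⁻¹(τ − ω×Iω) = (-0.8700, -0.0120, 0.5350)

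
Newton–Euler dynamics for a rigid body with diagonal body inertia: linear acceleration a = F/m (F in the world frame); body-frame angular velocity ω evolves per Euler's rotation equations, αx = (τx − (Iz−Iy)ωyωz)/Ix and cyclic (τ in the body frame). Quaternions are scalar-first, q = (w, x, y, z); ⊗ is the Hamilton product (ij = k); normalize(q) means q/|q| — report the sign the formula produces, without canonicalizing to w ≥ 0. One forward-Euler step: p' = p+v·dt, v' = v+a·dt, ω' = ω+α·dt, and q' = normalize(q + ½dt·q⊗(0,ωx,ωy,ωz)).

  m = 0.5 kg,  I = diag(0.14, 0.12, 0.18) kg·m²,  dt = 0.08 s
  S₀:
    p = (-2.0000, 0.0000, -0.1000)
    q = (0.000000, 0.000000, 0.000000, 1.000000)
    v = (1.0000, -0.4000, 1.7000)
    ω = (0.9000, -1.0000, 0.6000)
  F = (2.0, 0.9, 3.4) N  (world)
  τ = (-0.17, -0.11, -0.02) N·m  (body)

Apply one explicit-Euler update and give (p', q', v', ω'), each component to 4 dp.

gyro term ω×Iω = (-0.0360, -0.0216, 0.0180)
α = I⁻¹(τ − ω×Iω) = (-0.9571, -0.7367, -0.2111)
ω + α·dt = (0.8234, -1.0589, 0.5831)
Hamilton product q⊗(0,ω) = (-0.6000000, 1.0000000, 0.9000000, 0.0000000)
q + ½dt·q⊗(0,ω), renormalized = (-0.0240, 0.0399, 0.0359, 0.9983)
new position p' = (-1.9200, -0.0320, 0.0360)
new velocity v' = (1.3200, -0.2560, 2.2440)

p' = (-1.9200, -0.0320, 0.0360)
q' = (-0.0240, 0.0399, 0.0359, 0.9983)
v' = (1.3200, -0.2560, 2.2440)
ω' = (0.8234, -1.0589, 0.5831)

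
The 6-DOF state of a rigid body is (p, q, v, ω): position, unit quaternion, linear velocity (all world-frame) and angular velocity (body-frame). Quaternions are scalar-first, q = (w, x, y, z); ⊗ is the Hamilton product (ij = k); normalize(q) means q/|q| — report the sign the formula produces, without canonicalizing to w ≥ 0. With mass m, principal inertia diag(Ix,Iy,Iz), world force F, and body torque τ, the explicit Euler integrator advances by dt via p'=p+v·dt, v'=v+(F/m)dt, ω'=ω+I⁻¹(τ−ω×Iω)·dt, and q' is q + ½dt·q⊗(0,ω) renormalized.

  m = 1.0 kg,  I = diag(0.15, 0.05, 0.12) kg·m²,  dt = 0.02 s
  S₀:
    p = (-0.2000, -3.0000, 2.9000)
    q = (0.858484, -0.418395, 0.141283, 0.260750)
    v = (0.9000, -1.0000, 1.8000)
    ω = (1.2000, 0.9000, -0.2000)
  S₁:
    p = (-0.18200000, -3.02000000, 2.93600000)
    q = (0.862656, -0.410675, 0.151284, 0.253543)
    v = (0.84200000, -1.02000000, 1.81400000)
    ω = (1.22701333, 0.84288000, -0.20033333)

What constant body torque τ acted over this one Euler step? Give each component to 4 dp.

ω₁ − ω₀ = (0.02701333, -0.05712000, -0.00033333)
I·α + gyro = (0.1900, -0.1500, -0.1100)

τ = (0.1900, -0.1500, -0.1100)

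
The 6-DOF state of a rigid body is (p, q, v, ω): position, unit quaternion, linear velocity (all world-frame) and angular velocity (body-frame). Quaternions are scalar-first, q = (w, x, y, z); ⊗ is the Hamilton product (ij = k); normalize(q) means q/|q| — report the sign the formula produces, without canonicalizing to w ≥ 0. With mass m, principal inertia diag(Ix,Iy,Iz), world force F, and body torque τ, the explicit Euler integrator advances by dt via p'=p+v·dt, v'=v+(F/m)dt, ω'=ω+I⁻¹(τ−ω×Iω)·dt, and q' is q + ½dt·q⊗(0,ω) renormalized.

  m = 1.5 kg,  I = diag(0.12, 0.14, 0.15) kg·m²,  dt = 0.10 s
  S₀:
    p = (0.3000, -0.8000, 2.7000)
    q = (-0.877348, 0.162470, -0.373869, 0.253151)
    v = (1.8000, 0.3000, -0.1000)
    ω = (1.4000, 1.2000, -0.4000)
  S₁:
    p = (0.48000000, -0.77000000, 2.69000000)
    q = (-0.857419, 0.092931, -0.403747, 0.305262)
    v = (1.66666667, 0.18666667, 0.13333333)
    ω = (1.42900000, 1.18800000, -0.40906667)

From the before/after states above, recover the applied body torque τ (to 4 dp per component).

Δω = ω₁−ω₀ = (0.02900000, -0.01200000, -0.00906667)
τ = I·(Δω/dt) + ω₀×(Iω₀) = (0.0300, 0.0000, 0.0200)

τ = (0.0300, 0.0000, 0.0200)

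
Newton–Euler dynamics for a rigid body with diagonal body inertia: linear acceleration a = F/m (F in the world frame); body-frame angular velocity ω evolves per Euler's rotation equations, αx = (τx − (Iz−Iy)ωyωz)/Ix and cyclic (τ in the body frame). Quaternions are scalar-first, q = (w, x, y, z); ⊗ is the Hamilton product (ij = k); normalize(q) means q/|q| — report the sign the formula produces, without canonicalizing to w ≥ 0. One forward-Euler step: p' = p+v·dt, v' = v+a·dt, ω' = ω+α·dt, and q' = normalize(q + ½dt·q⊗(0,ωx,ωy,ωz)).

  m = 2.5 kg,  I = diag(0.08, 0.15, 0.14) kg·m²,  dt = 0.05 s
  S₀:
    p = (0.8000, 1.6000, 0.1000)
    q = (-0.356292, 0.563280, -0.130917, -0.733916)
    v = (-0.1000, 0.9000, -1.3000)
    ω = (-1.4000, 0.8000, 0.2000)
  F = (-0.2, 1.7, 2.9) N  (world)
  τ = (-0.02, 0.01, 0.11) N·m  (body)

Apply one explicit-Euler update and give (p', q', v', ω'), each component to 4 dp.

new position p' = (0.7950, 1.6450, 0.0350)
v + (F/m)dt = (-0.1040, 0.9340, -1.2420)
α = I⁻¹(τ − ω×Iω) = (-0.2300, -0.0453, 1.3457)
new body rate ω' = (-1.4115, 0.7977, 0.2673)
2q̇ = q⊗(0,ω) = (1.0401088, 1.0597582, 0.6297928, 0.1960818)
updated quaternion q' = (-0.3300, 0.5893, -0.1151, -0.7284)

p' = (0.7950, 1.6450, 0.0350)
q' = (-0.3300, 0.5893, -0.1151, -0.7284)
v' = (-0.1040, 0.9340, -1.2420)
ω' = (-1.4115, 0.7977, 0.2673)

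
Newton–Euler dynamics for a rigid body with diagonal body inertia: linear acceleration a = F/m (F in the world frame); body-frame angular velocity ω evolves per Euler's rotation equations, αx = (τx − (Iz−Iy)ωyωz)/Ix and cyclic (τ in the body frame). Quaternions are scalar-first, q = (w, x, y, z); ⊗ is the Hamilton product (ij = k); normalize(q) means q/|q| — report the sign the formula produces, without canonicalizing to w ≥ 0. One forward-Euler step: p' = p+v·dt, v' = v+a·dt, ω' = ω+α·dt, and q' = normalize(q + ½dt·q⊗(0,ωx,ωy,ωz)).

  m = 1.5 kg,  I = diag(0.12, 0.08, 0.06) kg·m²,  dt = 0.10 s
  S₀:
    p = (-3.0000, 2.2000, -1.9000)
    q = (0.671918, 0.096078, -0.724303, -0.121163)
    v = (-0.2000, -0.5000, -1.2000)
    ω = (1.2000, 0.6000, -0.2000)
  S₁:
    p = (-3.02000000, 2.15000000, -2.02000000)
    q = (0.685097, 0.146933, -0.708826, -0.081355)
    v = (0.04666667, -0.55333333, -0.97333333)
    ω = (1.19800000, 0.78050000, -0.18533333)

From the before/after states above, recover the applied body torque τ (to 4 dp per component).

rate change Δω = (-0.00200000, 0.18050000, 0.01466667)
ω₀×(Iω₀) = (0.0024, -0.0144, -0.0288)
applied torque τ = (0.0000, 0.1300, -0.0200)

τ = (0.0000, 0.1300, -0.0200)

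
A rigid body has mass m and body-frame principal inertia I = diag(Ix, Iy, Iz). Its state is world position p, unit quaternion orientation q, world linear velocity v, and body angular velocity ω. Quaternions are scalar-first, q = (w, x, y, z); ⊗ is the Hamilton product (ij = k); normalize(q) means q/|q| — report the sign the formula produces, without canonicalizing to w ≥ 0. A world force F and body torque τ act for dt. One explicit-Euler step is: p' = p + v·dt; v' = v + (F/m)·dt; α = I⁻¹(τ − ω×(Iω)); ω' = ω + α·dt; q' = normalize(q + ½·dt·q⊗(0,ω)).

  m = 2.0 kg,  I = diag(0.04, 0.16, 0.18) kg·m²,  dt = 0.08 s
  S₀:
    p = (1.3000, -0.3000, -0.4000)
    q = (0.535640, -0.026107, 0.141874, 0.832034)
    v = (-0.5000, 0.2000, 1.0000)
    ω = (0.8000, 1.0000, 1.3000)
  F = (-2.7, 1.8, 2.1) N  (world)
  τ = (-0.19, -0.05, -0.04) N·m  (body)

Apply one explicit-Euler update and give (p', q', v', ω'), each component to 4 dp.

gyro term ω×Iω = (0.0260, -0.1456, 0.0960)
angular accel α = (-5.4000, 0.5975, -0.7556)
new body rate ω' = (0.3680, 1.0478, 1.2396)
2q̇ = q⊗(0,ω) = (-1.2026326, -0.2190858, 1.2352063, 0.5567258)
updated quaternion q' = (0.4862, -0.0348, 0.1908, 0.8520)
a = F/m = (-1.3500, 0.9000, 1.0500)
p + v·dt = (1.2600, -0.2840, -0.3200)
v + (F/m)dt = (-0.6080, 0.2720, 1.0840)

p' = (1.2600, -0.2840, -0.3200)
q' = (0.4862, -0.0348, 0.1908, 0.8520)
v' = (-0.6080, 0.2720, 1.0840)
ω' = (0.3680, 1.0478, 1.2396)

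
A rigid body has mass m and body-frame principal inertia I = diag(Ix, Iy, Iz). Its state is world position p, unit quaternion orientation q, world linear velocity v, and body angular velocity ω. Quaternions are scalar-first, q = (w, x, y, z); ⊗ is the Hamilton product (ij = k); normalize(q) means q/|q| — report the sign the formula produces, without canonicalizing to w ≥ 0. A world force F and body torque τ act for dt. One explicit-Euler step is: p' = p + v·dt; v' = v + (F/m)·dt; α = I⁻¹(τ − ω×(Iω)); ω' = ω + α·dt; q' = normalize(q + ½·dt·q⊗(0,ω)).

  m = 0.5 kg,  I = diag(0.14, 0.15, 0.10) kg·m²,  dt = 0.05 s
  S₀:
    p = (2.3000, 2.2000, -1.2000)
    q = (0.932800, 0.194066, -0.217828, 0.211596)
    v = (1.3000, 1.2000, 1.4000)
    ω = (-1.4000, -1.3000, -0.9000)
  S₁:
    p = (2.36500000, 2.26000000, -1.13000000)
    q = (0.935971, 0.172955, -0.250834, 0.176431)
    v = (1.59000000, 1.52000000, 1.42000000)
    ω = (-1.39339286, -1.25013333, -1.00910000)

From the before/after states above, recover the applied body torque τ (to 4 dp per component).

τ = (-0.0400, 0.2000, -0.2000)

Δω = ω₁−ω₀ = (0.00660714, 0.04986667, -0.10910000)
ω₀×(Iω₀) = (-0.0585, 0.0504, 0.0182)
I·α + gyro = (-0.0400, 0.2000, -0.2000)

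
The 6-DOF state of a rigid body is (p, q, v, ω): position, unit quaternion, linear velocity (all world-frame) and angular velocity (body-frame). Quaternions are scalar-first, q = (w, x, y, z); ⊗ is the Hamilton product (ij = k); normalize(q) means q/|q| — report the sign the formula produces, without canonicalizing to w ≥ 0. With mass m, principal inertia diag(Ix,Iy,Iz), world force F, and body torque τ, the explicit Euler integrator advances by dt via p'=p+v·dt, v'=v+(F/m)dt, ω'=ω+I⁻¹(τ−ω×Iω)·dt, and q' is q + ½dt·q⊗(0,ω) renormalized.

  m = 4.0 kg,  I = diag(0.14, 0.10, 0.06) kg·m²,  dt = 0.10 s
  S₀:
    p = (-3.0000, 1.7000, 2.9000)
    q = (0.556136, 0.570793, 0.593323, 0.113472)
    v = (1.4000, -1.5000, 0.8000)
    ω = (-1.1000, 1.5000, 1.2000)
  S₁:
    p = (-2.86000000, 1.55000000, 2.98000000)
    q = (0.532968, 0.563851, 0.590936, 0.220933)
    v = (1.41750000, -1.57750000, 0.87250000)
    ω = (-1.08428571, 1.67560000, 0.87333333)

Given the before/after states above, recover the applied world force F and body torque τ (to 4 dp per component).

F = (0.7000, -3.1000, 2.9000)
τ = (-0.0500, 0.0700, -0.1300)

ω₁ − ω₀ = (0.01571429, 0.17560000, -0.32666667)
ω₀×(Iω₀) = (-0.0720, -0.1056, 0.0660)
I·α + gyro = (-0.0500, 0.0700, -0.1300)
velocity change Δv = (0.01750000, -0.07750000, 0.07250000)
applied force F = (0.7000, -3.1000, 2.9000)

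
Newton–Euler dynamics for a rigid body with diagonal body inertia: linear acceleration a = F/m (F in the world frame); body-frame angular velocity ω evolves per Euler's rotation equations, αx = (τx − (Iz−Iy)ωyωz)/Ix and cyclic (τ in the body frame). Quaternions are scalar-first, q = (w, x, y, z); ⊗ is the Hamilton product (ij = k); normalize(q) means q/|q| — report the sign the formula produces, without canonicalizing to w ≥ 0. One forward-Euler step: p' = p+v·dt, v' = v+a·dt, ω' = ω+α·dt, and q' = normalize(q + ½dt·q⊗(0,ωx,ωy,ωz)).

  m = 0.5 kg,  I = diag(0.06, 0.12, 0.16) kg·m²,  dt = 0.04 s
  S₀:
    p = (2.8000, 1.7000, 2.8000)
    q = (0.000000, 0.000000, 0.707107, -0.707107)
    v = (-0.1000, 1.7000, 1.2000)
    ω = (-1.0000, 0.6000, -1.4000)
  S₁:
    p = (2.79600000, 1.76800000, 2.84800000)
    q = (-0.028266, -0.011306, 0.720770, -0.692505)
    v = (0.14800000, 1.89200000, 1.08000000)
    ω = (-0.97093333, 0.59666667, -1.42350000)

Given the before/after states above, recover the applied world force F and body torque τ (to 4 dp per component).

velocity change Δv = (0.24800000, 0.19200000, -0.12000000)
applied force F = (3.1000, 2.4000, -1.5000)
Δω = ω₁−ω₀ = (0.02906667, -0.00333333, -0.02350000)
precession coupling = (-0.0336, -0.1400, -0.0360)
τ = I·(Δω/dt) + ω₀×(Iω₀) = (0.0100, -0.1500, -0.1300)

F = (3.1000, 2.4000, -1.5000)
τ = (0.0100, -0.1500, -0.1300)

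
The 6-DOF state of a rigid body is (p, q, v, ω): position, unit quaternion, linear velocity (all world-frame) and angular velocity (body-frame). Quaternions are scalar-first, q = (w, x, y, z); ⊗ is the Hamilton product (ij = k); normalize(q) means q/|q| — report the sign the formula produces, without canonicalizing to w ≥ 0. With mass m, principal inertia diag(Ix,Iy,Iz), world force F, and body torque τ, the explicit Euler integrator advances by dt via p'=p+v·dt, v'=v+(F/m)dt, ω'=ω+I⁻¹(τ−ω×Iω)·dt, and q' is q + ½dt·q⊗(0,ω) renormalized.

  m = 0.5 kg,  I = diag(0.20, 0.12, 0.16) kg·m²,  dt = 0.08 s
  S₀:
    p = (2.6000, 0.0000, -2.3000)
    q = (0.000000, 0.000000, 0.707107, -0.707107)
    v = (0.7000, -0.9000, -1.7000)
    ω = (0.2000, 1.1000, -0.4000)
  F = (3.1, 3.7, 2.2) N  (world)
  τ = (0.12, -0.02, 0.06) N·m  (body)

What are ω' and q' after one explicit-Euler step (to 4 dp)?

ω' = (0.2550, 1.0888, -0.3612)
q' = (-0.0424, 0.0198, 0.7007, -0.7120)

angular accel α = (0.6880, -0.1400, 0.4850)
ω' = ω + α·dt = (0.2550, 1.0888, -0.3612)
2q̇ = q⊗(0,ω) = (-1.0606605, 0.4949749, -0.1414214, -0.1414214)
q' = normalize(q + ½dt·q⊗(0,ω)) = (-0.0424, 0.0198, 0.7007, -0.7120)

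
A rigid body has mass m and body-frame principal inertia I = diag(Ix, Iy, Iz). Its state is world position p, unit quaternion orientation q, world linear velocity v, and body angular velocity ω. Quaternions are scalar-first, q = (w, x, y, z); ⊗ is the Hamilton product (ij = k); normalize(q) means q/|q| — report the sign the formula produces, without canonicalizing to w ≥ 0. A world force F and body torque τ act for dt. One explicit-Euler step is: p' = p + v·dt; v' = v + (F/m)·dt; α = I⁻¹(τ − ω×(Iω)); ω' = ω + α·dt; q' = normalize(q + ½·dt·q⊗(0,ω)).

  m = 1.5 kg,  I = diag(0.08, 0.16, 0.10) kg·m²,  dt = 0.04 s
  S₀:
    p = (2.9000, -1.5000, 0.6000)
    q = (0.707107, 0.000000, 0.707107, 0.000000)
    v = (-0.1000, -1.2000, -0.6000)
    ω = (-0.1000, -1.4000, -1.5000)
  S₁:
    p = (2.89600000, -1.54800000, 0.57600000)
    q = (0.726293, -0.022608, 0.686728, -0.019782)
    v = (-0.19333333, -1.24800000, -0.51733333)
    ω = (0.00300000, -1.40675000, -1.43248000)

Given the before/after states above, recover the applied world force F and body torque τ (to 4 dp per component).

ω₁ − ω₀ = (0.10300000, -0.00675000, 0.06752000)
applied torque τ = (0.0800, -0.0300, 0.1800)
v₁ − v₀ = (-0.09333333, -0.04800000, 0.08266667)
applied force F = (-3.5000, -1.8000, 3.1000)

F = (-3.5000, -1.8000, 3.1000)
τ = (0.0800, -0.0300, 0.1800)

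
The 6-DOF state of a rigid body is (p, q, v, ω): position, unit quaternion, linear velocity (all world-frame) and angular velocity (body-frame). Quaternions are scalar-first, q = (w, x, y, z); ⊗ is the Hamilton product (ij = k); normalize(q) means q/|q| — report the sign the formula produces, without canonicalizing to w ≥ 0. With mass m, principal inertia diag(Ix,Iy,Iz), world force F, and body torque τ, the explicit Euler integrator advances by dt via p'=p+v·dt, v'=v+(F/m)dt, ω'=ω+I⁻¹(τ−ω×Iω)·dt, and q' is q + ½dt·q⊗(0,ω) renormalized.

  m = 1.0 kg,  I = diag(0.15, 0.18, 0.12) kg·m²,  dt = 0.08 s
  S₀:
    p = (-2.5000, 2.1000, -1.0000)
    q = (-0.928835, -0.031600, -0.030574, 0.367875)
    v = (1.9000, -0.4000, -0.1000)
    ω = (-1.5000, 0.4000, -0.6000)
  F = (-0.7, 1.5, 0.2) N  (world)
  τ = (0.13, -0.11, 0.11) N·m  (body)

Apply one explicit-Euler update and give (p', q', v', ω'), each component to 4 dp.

p' = (-2.3480, 2.0680, -1.0080)
q' = (-0.9194, 0.0189, -0.0681, 0.3870)
v' = (1.8440, -0.2800, -0.0840)
ω' = (-1.4383, 0.3391, -0.5147)

gyro term ω×Iω = (0.0144, 0.0270, -0.0180)
angular accel α = (0.7707, -0.7611, 1.0667)
ω' = ω + α·dt = (-1.4383, 0.3391, -0.5147)
Hamilton product q⊗(0,ω) = (0.1855546, 1.2644469, -0.9423065, 0.4988000)
updated quaternion q' = (-0.9194, 0.0189, -0.0681, 0.3870)
linear accel F/m = (-0.7000, 1.5000, 0.2000)
p + v·dt = (-2.3480, 2.0680, -1.0080)
new velocity v' = (1.8440, -0.2800, -0.0840)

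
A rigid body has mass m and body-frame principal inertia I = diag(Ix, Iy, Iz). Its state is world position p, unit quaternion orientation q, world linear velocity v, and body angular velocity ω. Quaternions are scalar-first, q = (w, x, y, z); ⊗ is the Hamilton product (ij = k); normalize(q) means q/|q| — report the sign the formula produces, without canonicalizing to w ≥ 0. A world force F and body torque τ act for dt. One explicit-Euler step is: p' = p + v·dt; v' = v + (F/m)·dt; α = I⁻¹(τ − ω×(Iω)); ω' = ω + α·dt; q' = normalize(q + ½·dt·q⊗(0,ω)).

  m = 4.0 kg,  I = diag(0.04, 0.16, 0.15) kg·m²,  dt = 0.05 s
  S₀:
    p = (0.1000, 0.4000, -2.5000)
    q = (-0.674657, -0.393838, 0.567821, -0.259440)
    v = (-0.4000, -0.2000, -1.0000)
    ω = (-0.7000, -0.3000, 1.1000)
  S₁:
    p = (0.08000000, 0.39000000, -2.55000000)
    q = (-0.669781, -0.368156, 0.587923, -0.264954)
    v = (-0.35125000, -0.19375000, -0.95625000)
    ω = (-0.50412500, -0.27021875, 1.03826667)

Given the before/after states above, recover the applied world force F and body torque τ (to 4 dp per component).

Δv = v₁−v₀ = (0.04875000, 0.00625000, 0.04375000)
applied force F = (3.9000, 0.5000, 3.5000)
ω₁ − ω₀ = (0.19587500, 0.02978125, -0.06173333)
applied torque τ = (0.1600, 0.1800, -0.1600)

F = (3.9000, 0.5000, 3.5000)
τ = (0.1600, 0.1800, -0.1600)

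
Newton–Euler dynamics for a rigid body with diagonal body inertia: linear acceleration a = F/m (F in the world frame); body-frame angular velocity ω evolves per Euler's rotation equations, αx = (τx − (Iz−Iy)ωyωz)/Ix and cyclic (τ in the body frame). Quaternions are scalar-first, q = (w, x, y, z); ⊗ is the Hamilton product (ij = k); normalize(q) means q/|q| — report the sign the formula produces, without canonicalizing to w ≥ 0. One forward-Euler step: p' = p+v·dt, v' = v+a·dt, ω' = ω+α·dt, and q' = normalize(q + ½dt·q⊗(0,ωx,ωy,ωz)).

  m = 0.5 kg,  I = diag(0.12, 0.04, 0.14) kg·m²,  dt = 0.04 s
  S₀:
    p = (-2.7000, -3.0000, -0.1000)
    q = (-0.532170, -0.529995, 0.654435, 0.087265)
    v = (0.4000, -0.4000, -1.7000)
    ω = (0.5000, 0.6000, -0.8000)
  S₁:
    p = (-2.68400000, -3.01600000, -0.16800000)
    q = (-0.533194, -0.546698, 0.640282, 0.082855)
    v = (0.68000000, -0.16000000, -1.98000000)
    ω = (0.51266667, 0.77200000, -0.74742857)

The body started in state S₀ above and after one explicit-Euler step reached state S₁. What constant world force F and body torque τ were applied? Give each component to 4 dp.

F = (3.5000, 3.0000, -3.5000)
τ = (-0.0100, 0.1800, 0.1600)

velocity change Δv = (0.28000000, 0.24000000, -0.28000000)
applied force F = (3.5000, 3.0000, -3.5000)
Δω = ω₁−ω₀ = (0.01266667, 0.17200000, 0.05257143)
precession coupling = (-0.0480, 0.0080, -0.0240)
I·α + gyro = (-0.0100, 0.1800, 0.1600)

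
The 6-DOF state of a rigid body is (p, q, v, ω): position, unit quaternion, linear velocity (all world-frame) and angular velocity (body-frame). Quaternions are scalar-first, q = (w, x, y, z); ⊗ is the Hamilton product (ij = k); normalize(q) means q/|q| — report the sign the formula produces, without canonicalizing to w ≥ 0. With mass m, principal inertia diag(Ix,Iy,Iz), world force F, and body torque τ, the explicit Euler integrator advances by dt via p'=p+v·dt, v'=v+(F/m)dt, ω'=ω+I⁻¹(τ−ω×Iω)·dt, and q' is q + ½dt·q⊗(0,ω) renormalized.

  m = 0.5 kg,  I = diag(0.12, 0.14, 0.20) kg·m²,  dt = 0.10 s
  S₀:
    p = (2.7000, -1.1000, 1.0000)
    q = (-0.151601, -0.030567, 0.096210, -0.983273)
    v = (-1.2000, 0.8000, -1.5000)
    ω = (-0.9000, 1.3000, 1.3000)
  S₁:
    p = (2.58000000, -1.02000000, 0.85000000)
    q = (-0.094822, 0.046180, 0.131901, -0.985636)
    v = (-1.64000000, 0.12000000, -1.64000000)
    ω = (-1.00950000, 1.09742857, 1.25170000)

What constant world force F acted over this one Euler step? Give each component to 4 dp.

v₁ − v₀ = (-0.44000000, -0.68000000, -0.14000000)
applied force F = (-2.2000, -3.4000, -0.7000)

F = (-2.2000, -3.4000, -0.7000)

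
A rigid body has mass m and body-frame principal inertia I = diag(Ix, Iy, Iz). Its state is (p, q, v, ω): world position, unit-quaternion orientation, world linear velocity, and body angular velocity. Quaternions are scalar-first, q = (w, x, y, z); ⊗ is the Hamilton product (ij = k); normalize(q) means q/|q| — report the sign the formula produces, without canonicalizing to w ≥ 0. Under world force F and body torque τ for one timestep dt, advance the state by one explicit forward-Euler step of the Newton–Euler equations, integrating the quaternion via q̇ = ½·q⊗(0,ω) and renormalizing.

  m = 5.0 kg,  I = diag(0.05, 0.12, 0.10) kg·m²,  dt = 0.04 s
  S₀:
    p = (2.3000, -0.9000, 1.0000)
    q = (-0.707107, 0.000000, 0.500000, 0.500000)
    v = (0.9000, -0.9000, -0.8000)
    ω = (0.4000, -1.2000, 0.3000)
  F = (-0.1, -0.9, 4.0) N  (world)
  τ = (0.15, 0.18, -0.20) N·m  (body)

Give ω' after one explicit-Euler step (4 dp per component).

ω' = (0.5142, -1.1380, 0.2334)

gyro term ω×Iω = (0.0072, -0.0060, -0.0336)
α = I⁻¹(τ − ω×Iω) = (2.8560, 1.5500, -1.6640)
new body rate ω' = (0.5142, -1.1380, 0.2334)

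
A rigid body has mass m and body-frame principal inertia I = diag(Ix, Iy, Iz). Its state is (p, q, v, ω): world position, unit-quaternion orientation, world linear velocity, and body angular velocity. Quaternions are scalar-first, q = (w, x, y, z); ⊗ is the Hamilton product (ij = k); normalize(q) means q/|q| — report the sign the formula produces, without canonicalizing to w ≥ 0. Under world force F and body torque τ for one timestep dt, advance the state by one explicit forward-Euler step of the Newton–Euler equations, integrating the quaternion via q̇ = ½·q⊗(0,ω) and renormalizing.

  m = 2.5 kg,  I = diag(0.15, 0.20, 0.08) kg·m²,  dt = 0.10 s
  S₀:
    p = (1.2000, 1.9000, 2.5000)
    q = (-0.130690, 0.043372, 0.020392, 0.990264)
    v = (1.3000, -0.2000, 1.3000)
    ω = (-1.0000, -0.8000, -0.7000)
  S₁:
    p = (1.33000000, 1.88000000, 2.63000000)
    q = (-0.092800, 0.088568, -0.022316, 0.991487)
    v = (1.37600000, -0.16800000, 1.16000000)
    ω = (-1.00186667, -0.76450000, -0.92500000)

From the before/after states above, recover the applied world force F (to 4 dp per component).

F = (1.9000, 0.8000, -3.5000)

v₁ − v₀ = (0.07600000, 0.03200000, -0.14000000)
m·(v₁−v₀)/dt = (1.9000, 0.8000, -3.5000)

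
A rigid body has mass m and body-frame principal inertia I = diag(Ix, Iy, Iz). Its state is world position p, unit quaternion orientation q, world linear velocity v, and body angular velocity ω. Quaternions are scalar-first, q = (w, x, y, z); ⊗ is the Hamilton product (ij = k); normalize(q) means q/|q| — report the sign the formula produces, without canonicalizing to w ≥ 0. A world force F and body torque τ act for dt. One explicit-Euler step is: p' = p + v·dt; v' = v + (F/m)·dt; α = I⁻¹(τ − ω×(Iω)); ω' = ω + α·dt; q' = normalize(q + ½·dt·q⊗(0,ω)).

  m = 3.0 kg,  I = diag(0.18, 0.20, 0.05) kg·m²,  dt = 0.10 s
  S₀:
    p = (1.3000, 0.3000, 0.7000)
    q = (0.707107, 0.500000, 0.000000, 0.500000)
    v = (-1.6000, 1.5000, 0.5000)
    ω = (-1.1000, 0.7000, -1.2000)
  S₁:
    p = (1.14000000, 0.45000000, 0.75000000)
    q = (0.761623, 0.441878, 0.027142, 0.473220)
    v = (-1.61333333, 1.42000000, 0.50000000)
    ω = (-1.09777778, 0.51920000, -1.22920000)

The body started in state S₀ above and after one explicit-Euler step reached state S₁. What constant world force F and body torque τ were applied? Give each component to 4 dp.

F = (-0.4000, -2.4000, 0.0000)
τ = (0.1300, -0.1900, -0.0300)

rate change Δω = (0.00222222, -0.18080000, -0.02920000)
τ = I·(Δω/dt) + ω₀×(Iω₀) = (0.1300, -0.1900, -0.0300)
v₁ − v₀ = (-0.01333333, -0.08000000, 0.00000000)
m·(v₁−v₀)/dt = (-0.4000, -2.4000, 0.0000)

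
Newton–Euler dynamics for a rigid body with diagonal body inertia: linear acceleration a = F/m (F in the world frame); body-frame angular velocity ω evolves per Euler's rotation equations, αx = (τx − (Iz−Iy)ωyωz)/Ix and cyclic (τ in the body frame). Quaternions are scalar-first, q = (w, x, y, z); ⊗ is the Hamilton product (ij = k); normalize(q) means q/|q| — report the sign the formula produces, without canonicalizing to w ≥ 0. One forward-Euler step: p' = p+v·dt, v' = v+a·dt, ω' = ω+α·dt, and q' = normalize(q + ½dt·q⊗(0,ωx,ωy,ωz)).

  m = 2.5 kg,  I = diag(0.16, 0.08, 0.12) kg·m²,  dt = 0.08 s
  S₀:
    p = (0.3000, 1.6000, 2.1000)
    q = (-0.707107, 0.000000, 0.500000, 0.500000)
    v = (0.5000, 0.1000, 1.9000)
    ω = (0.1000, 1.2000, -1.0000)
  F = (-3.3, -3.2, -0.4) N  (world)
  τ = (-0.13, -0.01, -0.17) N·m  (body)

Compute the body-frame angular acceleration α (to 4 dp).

α = (-0.5125, -0.0750, -1.3367)

precession coupling ω×(Iω) = (-0.0480, -0.0040, -0.0096)
angular accel α = (-0.5125, -0.0750, -1.3367)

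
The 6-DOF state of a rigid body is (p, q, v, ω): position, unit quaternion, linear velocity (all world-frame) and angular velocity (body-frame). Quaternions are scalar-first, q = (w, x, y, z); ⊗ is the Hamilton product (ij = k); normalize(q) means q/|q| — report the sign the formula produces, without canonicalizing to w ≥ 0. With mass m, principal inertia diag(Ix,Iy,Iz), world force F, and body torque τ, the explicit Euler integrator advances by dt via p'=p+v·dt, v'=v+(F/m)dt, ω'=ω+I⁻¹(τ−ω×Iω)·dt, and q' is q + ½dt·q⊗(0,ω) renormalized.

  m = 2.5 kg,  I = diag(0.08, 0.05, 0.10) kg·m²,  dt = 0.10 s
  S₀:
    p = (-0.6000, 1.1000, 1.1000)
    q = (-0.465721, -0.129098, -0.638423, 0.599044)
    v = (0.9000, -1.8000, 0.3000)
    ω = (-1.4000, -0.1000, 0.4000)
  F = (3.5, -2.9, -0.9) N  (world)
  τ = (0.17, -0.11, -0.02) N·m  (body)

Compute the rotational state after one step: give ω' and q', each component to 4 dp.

ω×(Iω) gyroscopic = (-0.0020, 0.0112, -0.0042)
angular accel α = (2.1500, -2.4240, -0.1580)
ω' = ω + α·dt = (-1.1850, -0.3424, 0.3842)
q⊗(0,ω) = (-0.4841971, 0.4565446, -0.7404503, -1.0671708)
q' = normalize(q + ½dt·q⊗(0,ω)) = (-0.4886, -0.1060, -0.6737, 0.5442)

ω' = (-1.1850, -0.3424, 0.3842)
q' = (-0.4886, -0.1060, -0.6737, 0.5442)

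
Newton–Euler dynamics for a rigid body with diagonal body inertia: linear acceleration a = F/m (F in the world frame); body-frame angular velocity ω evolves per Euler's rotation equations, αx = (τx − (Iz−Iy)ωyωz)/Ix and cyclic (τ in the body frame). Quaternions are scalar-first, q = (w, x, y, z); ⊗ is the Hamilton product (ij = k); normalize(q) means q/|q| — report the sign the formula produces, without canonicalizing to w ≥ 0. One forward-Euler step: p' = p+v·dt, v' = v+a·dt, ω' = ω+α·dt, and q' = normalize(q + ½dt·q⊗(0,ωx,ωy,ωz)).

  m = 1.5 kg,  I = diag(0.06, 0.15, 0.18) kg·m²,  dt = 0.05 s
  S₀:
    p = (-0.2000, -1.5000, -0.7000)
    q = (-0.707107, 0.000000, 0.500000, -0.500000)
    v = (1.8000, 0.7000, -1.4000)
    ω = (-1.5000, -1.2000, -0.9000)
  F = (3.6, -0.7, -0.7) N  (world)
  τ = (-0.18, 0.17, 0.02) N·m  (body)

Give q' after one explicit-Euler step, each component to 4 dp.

Hamilton product q⊗(0,ω) = (0.1500000, 0.0106605, 1.5985284, 1.3863963)
q' = normalize(q + ½dt·q⊗(0,ω)) = (-0.7024, 0.0003, 0.5392, -0.4647)

q' = (-0.7024, 0.0003, 0.5392, -0.4647)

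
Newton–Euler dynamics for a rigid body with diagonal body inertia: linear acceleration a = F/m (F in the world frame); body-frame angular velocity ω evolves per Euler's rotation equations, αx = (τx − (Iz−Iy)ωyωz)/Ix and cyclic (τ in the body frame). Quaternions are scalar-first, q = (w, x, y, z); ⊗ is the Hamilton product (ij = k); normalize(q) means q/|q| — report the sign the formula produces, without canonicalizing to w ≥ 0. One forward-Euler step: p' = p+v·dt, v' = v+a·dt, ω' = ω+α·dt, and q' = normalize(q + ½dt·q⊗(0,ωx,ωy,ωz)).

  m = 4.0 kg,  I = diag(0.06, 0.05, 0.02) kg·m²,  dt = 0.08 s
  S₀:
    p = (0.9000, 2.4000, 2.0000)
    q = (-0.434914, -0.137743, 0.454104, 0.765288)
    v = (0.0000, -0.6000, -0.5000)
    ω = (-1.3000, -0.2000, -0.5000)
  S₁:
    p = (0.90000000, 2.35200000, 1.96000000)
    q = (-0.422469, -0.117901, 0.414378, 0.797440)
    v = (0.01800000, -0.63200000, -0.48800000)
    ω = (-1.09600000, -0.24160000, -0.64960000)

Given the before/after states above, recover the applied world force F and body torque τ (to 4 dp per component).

ω₁ − ω₀ = (0.20400000, -0.04160000, -0.14960000)
gyro term ω₀×Iω₀ = (-0.0030, 0.0260, -0.0026)
τ = I·(Δω/dt) + ω₀×(Iω₀) = (0.1500, 0.0000, -0.0400)
velocity change Δv = (0.01800000, -0.03200000, 0.01200000)
F = m·Δv/dt = (0.9000, -1.6000, 0.6000)

F = (0.9000, -1.6000, 0.6000)
τ = (0.1500, 0.0000, -0.0400)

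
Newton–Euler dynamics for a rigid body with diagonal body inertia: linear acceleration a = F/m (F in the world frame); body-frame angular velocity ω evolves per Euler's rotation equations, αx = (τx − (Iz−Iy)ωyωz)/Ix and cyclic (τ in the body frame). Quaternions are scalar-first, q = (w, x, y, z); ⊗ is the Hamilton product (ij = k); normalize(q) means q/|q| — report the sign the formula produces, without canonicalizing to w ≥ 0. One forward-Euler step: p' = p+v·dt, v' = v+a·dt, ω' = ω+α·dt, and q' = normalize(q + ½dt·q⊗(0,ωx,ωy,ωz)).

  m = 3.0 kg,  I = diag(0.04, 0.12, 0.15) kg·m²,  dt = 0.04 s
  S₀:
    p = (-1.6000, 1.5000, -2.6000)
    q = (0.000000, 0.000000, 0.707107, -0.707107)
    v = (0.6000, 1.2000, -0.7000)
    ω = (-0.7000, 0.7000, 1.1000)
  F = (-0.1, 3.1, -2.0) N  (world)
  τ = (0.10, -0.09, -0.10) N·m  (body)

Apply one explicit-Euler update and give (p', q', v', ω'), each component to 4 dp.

p' = (-1.5760, 1.5480, -2.6280)
q' = (0.0057, 0.0254, 0.7167, -0.6969)
v' = (0.5987, 1.2413, -0.7267)
ω' = (-0.6231, 0.6418, 1.0838)

precession coupling ω×(Iω) = (0.0231, 0.0847, -0.0392)
α = I⁻¹(τ − ω×Iω) = (1.9225, -1.4558, -0.4053)
ω + α·dt = (-0.6231, 0.6418, 1.0838)
Hamilton product q⊗(0,ω) = (0.2828428, 1.2727926, 0.4949749, 0.4949749)
q + ½dt·q⊗(0,ω), renormalized = (0.0057, 0.0254, 0.7167, -0.6969)
p + v·dt = (-1.5760, 1.5480, -2.6280)
new velocity v' = (0.5987, 1.2413, -0.7267)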